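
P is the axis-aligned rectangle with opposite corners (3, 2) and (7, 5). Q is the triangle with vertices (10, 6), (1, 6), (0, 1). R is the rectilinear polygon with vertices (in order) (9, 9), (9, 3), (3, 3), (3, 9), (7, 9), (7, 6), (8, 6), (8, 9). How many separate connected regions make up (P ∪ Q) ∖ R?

(P ∪ Q) ∖ R splits into 2 disjoint pieces (area 14.25, area 0.25).

2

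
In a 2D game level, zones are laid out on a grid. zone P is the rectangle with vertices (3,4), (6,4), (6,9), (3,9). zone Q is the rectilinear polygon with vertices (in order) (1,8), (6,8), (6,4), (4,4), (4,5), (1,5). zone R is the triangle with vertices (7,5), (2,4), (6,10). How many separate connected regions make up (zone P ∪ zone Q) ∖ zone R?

(zone P ∪ zone Q) ∖ zone R splits into 2 disjoint pieces (area 1.5, area 10).

2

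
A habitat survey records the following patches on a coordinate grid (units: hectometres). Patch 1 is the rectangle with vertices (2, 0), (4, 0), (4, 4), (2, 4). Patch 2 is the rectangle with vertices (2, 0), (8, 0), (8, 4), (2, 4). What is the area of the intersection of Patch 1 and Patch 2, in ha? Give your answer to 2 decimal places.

|Patch 1∩Patch 2|: x∈[2,4], y∈[0,4] → 2·4 = 8.

8.00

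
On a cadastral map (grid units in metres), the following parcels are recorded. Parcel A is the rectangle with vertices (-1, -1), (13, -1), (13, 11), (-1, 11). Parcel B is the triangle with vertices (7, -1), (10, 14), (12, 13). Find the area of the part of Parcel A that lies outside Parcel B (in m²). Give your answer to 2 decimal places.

|Parcel A| = 168, |Parcel A∩Parcel B| = 11.3143.
|Parcel A ∖ Parcel B| = |Parcel A| − |Parcel A∩Parcel B| = 168 − 11.3143 = 156.69.

156.69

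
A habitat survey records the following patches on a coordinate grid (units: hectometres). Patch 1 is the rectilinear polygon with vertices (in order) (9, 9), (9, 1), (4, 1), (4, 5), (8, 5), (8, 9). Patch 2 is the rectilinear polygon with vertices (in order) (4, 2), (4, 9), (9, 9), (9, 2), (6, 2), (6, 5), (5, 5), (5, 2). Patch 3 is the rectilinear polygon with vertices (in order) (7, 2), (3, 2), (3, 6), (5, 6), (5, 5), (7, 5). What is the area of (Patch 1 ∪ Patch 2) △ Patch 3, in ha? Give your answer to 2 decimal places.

|Patch 1 ∪ Patch 2| = 40.
|(Patch 1 ∪ Patch 2) ∩ Patch 3| = 10.
|(Patch 1 ∪ Patch 2) △ Patch 3| = 40 + 14 − 20 = 34.00.

34.00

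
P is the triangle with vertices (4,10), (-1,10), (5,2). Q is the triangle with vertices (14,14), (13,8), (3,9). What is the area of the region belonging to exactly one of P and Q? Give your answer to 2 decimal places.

|P| = 20, |Q| = 30.5, |P∩Q| = 0.3363.
|P △ Q| = |P| + |Q| − 2·|P∩Q| = 20 + 30.5 − 0.6725 = 49.83.

49.83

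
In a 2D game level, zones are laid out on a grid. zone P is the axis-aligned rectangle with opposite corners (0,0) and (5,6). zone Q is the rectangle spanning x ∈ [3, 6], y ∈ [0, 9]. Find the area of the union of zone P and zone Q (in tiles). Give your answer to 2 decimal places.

45.00

By inclusion–exclusion:
Individual areas: |zone P| = 30, |zone Q| = 27.
|zone P∩zone Q|: x∈[3,5], y∈[0,6] → 2·6 = 12.
|zone P ∪ zone Q| = 57 − 12 = 45.00.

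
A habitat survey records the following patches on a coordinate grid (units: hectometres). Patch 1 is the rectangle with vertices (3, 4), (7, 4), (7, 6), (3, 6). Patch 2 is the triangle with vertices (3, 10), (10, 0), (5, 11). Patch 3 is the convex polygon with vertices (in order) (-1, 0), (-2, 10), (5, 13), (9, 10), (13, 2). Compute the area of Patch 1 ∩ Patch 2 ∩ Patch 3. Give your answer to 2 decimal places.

1.03

The intersection is the polygon with vertices (7,4.286), (5.8,6), (7,6).
By the shoelace formula its area is 1.03.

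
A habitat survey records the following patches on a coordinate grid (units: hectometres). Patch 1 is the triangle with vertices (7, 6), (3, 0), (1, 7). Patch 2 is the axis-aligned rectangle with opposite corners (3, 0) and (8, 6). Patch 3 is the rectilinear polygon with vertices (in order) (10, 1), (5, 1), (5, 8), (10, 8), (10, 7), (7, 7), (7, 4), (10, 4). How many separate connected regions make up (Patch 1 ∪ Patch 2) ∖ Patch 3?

(Patch 1 ∪ Patch 2) ∖ Patch 3 splits into 2 disjoint pieces (area 22.6667, area 2).

2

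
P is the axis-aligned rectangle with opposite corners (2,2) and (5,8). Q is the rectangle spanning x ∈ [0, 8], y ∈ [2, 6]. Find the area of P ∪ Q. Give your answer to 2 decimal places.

By inclusion–exclusion:
Individual areas: |P| = 18, |Q| = 32.
|P∩Q|: x∈[2,5], y∈[2,6] → 3·4 = 12.
|P ∪ Q| = 50 − 12 = 38.00.

38.00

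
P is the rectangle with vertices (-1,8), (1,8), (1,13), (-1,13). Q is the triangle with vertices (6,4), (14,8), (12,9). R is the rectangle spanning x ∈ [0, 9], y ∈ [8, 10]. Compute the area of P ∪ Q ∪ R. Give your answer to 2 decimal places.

By inclusion–exclusion:
Individual areas: |P| = 10, |Q| = 8, |R| = 18.
|P∩Q| = 0.
|P∩R|: x∈[0,1], y∈[8,10] → 1·2 = 2.
|Q∩R| = 0.
|P∩Q∩R| = 0.
|P ∪ Q ∪ R| = 36 − 2 + 0 = 34.00.

34.00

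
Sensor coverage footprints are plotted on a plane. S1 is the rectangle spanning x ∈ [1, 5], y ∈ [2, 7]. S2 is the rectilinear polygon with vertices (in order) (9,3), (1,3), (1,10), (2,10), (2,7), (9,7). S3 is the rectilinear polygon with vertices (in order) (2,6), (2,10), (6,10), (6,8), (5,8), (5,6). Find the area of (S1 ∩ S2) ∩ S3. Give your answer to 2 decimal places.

3.00

The region (S1 ∩ S2) ∩ S3 is the polygon with vertices (5,7), (5,6), (2,6), (2,7).
By the shoelace formula its area is 3.00.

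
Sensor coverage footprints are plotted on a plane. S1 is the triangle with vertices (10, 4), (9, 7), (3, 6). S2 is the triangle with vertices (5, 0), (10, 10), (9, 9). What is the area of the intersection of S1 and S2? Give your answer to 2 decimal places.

0.68

The intersection is the polygon with vertices (8.454,6.909), (7.375,4.75), (7.141,4.817), (8.04,6.84).
By the shoelace formula its area is 0.68.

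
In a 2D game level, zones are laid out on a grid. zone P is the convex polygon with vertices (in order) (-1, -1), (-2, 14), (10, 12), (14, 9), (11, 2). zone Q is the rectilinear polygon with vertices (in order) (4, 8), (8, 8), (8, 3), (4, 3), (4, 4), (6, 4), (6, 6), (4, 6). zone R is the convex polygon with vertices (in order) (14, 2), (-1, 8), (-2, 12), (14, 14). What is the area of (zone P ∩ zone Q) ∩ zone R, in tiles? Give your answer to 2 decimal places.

10.40

The region (zone P ∩ zone Q) ∩ zone R is the polygon with vertices (8,4.4), (6,5.2), (6,6), (4,6), (4,8), (8,8).
By the shoelace formula its area is 10.40.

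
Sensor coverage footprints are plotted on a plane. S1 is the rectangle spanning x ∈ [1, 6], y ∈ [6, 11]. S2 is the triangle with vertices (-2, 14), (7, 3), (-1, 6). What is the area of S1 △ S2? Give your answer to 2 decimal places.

|S1| = 25, |S2| = 30.5, |S1∩S2| = 7.6818.
|S1 △ S2| = |S1| + |S2| − 2·|S1∩S2| = 25 + 30.5 − 15.3636 = 40.14.

40.14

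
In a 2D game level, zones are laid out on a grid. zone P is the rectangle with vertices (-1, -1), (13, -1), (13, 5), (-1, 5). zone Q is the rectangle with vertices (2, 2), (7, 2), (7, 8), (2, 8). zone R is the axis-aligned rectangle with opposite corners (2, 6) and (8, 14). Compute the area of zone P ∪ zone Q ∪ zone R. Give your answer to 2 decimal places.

137.00

By inclusion–exclusion:
Individual areas: |zone P| = 84, |zone Q| = 30, |zone R| = 48.
|zone P∩zone Q|: x∈[2,7], y∈[2,5] → 5·3 = 15.
|zone P∩zone R| = 0 (no overlap).
|zone Q∩zone R|: x∈[2,7], y∈[6,8] → 5·2 = 10.
|zone P∩zone Q∩zone R| = 0.
|zone P ∪ zone Q ∪ zone R| = 162 − 25 + 0 = 137.00.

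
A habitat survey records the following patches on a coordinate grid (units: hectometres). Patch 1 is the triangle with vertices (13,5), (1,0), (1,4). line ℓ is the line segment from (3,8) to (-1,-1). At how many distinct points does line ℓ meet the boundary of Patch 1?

The segment meets the boundary at (1,3.5), (1.231,4.019).

2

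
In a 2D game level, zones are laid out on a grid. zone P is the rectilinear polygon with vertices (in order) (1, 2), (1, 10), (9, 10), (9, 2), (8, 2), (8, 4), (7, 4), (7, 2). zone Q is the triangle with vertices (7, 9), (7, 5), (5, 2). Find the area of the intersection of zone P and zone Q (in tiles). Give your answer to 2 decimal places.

The intersection is the polygon with vertices (7,5), (5,2), (7,9).
By the shoelace formula its area is 4.00.

4.00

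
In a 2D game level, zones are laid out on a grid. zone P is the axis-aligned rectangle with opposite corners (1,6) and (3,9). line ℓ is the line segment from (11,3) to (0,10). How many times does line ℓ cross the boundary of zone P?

The segment meets the boundary at (1.571,9), (3,8.091).

2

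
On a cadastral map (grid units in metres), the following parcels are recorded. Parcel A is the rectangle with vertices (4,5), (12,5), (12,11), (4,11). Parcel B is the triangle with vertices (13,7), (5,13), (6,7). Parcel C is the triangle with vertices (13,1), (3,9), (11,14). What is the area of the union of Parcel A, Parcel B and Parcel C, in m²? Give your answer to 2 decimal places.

68.18

By inclusion–exclusion:
Individual areas: |Parcel A| = 48, |Parcel B| = 21, |Parcel C| = 57.
|Parcel A∩Parcel B| = 18.2917.
|Parcel A∩Parcel C| = 39.1452.
|Parcel B∩Parcel C| = 18.4596.
|Parcel A∩Parcel B∩Parcel C| = 18.0737.
|Parcel A ∪ Parcel B ∪ Parcel C| = 126 − 75.8964 + 18.0737 = 68.18.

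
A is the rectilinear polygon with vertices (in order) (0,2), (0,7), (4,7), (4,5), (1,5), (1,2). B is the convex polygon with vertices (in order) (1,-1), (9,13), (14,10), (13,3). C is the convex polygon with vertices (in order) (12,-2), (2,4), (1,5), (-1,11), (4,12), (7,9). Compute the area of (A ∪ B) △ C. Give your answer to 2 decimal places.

|A ∪ B| = 98.
|(A ∪ B) ∩ C| = 34.6251.
|(A ∪ B) △ C| = 98 + 76 − 69.2503 = 104.75.

104.75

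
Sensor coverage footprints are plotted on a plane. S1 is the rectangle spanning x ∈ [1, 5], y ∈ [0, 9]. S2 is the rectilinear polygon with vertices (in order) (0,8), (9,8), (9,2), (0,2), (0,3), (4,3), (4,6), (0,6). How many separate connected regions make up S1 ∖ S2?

3

S1 ∖ S2 splits into 3 disjoint pieces (area 8, area 4, area 9).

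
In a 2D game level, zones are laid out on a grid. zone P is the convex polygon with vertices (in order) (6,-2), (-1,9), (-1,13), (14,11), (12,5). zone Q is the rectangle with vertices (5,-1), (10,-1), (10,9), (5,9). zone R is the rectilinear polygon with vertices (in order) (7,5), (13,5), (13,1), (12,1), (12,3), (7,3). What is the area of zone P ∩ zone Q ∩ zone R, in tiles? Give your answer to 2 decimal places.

6.00

The intersection is the polygon with vertices (10,3), (7,3), (7,5), (10,5).
By the shoelace formula its area is 6.00.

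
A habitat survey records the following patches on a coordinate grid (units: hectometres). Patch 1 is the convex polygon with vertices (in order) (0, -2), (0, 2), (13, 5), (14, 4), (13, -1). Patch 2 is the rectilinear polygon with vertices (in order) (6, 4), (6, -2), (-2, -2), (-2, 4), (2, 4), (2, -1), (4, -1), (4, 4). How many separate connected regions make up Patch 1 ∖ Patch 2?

2

Patch 1 ∖ Patch 2 splits into 2 disjoint pieces (area 7.3846, area 41.2308).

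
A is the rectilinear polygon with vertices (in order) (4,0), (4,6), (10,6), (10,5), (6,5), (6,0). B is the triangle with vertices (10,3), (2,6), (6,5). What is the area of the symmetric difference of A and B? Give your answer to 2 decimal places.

16.50

|A| = 16, |B| = 2, |A∩B| = 0.75.
|A △ B| = |A| + |B| − 2·|A∩B| = 16 + 2 − 1.5 = 16.50.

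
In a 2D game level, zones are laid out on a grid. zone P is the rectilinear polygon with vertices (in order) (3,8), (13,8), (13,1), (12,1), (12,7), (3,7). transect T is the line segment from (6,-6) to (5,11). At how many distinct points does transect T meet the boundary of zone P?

The segment meets the boundary at (5.176,8), (5.235,7).

2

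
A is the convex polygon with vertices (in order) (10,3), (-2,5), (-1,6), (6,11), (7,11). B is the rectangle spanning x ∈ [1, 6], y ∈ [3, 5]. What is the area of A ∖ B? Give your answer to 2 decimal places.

44.42

|A| = 49, |A∩B| = 4.5833.
|A ∖ B| = |A| − |A∩B| = 49 − 4.5833 = 44.42.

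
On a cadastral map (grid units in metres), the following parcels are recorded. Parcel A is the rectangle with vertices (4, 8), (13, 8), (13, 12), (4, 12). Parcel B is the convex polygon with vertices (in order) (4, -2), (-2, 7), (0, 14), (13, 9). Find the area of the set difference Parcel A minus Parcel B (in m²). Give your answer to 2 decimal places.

12.11

|Parcel A| = 36, |Parcel A∩Parcel B| = 23.8909.
|Parcel A ∖ Parcel B| = |Parcel A| − |Parcel A∩Parcel B| = 36 − 23.8909 = 12.11.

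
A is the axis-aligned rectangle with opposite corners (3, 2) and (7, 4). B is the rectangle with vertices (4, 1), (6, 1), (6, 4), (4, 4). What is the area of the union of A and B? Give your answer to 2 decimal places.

10.00

By inclusion–exclusion:
Individual areas: |A| = 8, |B| = 6.
|A∩B|: x∈[4,6], y∈[2,4] → 2·2 = 4.
|A ∪ B| = 14 − 4 = 10.00.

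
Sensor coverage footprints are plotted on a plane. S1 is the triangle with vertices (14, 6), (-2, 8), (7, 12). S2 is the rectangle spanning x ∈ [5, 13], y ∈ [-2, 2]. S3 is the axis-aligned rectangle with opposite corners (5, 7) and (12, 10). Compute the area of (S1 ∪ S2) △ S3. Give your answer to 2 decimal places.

|S1 ∪ S2| = 73.
|(S1 ∪ S2) ∩ S3| = 17.8899.
|(S1 ∪ S2) △ S3| = 73 + 21 − 35.7798 = 58.22.

58.22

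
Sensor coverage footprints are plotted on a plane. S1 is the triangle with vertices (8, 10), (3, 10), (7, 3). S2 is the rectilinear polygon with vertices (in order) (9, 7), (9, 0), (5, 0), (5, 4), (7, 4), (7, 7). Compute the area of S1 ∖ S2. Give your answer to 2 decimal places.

|S1| = 17.5, |S1∩S2| = 1.4286.
|S1 ∖ S2| = |S1| − |S1∩S2| = 17.5 − 1.4286 = 16.07.

16.07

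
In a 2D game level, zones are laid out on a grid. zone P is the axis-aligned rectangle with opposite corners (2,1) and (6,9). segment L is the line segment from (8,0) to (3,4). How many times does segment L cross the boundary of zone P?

The segment meets the boundary at (6,1.6).

1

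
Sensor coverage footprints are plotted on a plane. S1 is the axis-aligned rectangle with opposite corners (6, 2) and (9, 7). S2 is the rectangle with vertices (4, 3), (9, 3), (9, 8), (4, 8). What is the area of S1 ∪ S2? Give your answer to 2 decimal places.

28.00

By inclusion–exclusion:
Individual areas: |S1| = 15, |S2| = 25.
|S1∩S2|: x∈[6,9], y∈[3,7] → 3·4 = 12.
|S1 ∪ S2| = 40 − 12 = 28.00.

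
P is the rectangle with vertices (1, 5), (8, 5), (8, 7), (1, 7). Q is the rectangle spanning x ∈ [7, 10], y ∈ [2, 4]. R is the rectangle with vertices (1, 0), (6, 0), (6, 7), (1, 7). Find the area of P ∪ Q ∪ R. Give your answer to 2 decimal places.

By inclusion–exclusion:
Individual areas: |P| = 14, |Q| = 6, |R| = 35.
|P∩Q| = 0 (no overlap).
|P∩R|: x∈[1,6], y∈[5,7] → 5·2 = 10.
|Q∩R| = 0 (no overlap).
|P∩Q∩R| = 0.
|P ∪ Q ∪ R| = 55 − 10 + 0 = 45.00.

45.00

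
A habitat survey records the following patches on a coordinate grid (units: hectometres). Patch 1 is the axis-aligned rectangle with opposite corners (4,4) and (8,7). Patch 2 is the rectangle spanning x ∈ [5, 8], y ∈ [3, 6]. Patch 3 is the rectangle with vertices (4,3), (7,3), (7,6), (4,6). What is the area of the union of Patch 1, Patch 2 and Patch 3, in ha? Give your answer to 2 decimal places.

By inclusion–exclusion:
Individual areas: |Patch 1| = 12, |Patch 2| = 9, |Patch 3| = 9.
|Patch 1∩Patch 2|: x∈[5,8], y∈[4,6] → 3·2 = 6.
|Patch 1∩Patch 3|: x∈[4,7], y∈[4,6] → 3·2 = 6.
|Patch 2∩Patch 3|: x∈[5,7], y∈[3,6] → 2·3 = 6.
|Patch 1∩Patch 2∩Patch 3| = 4.
|Patch 1 ∪ Patch 2 ∪ Patch 3| = 30 − 18 + 4 = 16.00.

16.00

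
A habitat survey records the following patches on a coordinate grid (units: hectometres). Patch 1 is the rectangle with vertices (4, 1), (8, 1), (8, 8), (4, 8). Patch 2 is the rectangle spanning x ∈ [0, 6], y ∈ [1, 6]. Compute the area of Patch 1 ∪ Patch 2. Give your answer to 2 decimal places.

48.00

By inclusion–exclusion:
Individual areas: |Patch 1| = 28, |Patch 2| = 30.
|Patch 1∩Patch 2|: x∈[4,6], y∈[1,6] → 2·5 = 10.
|Patch 1 ∪ Patch 2| = 58 − 10 = 48.00.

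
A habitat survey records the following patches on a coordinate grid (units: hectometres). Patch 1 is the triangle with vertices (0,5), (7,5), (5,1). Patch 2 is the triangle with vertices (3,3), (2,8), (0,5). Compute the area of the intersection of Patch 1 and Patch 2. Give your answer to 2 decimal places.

The intersection is the polygon with vertices (2.6,5), (3,3), (0,5).
By the shoelace formula its area is 2.60.

2.60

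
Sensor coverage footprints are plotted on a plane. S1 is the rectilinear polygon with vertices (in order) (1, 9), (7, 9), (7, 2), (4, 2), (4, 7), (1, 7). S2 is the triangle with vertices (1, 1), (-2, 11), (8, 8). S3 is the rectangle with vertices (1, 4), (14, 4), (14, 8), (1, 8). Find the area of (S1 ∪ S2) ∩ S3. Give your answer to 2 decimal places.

24.50

The region (S1 ∪ S2) ∩ S3 is the polygon with vertices (7,7), (7,4), (4,4), (1,4), (1,8), (8,8).
By the shoelace formula its area is 24.50.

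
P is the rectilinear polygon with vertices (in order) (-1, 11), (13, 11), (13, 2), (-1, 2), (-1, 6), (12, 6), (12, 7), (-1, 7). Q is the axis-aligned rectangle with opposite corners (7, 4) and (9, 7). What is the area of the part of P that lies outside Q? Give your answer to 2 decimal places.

109.00

|P| = 113, |P∩Q| = 4.
|P ∖ Q| = |P| − |P∩Q| = 113 − 4 = 109.00.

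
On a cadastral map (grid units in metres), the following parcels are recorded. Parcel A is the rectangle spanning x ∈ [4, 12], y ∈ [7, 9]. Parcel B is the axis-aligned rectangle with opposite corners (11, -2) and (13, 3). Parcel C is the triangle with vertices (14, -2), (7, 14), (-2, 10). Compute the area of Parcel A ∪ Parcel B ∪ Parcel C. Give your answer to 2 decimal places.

95.36

By inclusion–exclusion:
Individual areas: |Parcel A| = 16, |Parcel B| = 10, |Parcel C| = 86.
|Parcel A∩Parcel B| = 0 (no overlap).
|Parcel A∩Parcel C| = 11.25.
|Parcel B∩Parcel C| = 5.3884.
|Parcel A∩Parcel B∩Parcel C| = 0.
|Parcel A ∪ Parcel B ∪ Parcel C| = 112 − 16.6384 + 0 = 95.36.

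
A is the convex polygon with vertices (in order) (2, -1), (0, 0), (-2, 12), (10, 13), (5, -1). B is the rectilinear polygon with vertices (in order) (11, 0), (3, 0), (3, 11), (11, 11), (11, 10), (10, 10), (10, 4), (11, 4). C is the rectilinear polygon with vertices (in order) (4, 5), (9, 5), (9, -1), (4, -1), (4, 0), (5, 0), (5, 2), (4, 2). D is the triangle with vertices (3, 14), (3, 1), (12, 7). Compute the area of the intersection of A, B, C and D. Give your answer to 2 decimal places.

6.74

The intersection is the polygon with vertices (4,2), (4,5), (7.143,5), (6.562,3.375), (4.5,2).
By the shoelace formula its area is 6.74.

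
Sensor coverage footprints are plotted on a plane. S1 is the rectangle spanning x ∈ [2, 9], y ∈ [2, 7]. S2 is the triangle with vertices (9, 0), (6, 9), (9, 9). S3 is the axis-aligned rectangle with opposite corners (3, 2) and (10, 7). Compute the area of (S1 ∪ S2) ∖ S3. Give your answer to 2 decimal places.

|S1 ∪ S2| = 41.
|(S1 ∪ S2) ∩ S3| = 30.
|(S1 ∪ S2) ∖ S3| = 41 − 30 = 11.00.

11.00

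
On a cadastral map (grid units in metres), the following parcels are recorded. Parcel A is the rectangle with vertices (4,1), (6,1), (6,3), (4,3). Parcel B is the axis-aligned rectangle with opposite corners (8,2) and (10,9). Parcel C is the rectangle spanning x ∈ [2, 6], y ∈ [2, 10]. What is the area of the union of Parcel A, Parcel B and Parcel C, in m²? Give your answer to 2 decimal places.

By inclusion–exclusion:
Individual areas: |Parcel A| = 4, |Parcel B| = 14, |Parcel C| = 32.
|Parcel A∩Parcel B| = 0 (no overlap).
|Parcel A∩Parcel C|: x∈[4,6], y∈[2,3] → 2·1 = 2.
|Parcel B∩Parcel C| = 0 (no overlap).
|Parcel A∩Parcel B∩Parcel C| = 0.
|Parcel A ∪ Parcel B ∪ Parcel C| = 50 − 2 + 0 = 48.00.

48.00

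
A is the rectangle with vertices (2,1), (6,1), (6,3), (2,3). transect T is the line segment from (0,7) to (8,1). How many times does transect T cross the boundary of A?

2

The segment meets the boundary at (6,2.5), (5.333,3).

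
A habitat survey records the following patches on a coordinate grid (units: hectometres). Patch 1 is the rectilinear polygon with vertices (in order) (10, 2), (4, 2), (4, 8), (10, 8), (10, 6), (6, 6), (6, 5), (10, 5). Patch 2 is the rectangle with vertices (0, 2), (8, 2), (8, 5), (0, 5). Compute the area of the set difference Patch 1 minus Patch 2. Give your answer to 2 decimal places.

|Patch 1| = 32, |Patch 1∩Patch 2| = 12.
|Patch 1 ∖ Patch 2| = |Patch 1| − |Patch 1∩Patch 2| = 32 − 12 = 20.00.

20.00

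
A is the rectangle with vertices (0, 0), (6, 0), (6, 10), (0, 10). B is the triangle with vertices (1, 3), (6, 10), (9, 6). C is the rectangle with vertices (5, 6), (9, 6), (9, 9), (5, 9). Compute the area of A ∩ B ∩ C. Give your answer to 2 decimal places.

The intersection is the polygon with vertices (5.286,9), (6,9), (6,6), (5,6), (5,8.6).
By the shoelace formula its area is 2.94.

2.94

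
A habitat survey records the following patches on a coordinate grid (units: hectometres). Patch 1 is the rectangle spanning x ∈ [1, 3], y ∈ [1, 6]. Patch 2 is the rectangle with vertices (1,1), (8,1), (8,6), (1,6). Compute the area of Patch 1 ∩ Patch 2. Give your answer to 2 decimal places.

|Patch 1∩Patch 2|: x∈[1,3], y∈[1,6] → 2·5 = 10.

10.00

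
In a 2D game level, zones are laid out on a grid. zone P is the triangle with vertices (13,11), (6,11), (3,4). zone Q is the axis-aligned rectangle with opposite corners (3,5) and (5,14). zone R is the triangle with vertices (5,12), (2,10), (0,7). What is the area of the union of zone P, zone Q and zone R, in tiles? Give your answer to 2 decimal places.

By inclusion–exclusion:
Individual areas: |zone P| = 24.5, |zone Q| = 18, |zone R| = 2.5.
|zone P∩zone Q| = 2.7667.
|zone P∩zone R| = 0.
|zone Q∩zone R| = 0.6667.
|zone P∩zone Q∩zone R| = 0.
|zone P ∪ zone Q ∪ zone R| = 45 − 3.4333 + 0 = 41.57.

41.57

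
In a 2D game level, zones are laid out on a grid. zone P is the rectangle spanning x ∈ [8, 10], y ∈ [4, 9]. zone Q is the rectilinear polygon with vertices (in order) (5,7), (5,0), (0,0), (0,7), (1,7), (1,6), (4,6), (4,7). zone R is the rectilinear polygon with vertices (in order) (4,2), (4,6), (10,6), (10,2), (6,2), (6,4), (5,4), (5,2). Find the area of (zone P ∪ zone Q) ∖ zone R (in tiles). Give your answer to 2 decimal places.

|zone P ∪ zone Q| = 42.
|(zone P ∪ zone Q) ∩ zone R| = 8.
|(zone P ∪ zone Q) ∖ zone R| = 42 − 8 = 34.00.

34.00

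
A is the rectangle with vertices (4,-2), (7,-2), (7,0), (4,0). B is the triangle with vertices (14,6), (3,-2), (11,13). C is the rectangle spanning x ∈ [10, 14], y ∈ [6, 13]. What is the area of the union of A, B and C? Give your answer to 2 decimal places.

66.83

By inclusion–exclusion:
Individual areas: |A| = 6, |B| = 50.5, |C| = 28.
|A∩B| = 1.1095.
|A∩C| = 0 (no overlap).
|B∩C| = 16.5625.
|A∩B∩C| = 0.
|A ∪ B ∪ C| = 84.5 − 17.672 + 0 = 66.83.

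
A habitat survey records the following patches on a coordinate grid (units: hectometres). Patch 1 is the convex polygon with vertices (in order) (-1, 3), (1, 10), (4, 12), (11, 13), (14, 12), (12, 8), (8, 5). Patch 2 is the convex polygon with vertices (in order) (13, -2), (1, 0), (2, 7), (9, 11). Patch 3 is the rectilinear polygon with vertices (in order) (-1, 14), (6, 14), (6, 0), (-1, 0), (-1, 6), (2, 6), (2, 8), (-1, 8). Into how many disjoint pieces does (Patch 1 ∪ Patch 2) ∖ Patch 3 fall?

(Patch 1 ∪ Patch 2) ∖ Patch 3 splits into 2 disjoint pieces (area 86.644, area 3.7143).

2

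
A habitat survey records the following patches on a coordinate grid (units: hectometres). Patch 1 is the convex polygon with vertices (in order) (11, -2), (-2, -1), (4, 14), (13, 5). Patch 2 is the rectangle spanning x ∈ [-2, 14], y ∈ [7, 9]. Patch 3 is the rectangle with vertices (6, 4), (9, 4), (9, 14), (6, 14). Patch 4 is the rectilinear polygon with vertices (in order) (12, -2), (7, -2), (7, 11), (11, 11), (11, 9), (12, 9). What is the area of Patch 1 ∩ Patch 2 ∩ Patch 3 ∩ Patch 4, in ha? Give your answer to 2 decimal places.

The intersection is the polygon with vertices (9,7), (7,7), (7,9), (9,9).
By the shoelace formula its area is 4.00.

4.00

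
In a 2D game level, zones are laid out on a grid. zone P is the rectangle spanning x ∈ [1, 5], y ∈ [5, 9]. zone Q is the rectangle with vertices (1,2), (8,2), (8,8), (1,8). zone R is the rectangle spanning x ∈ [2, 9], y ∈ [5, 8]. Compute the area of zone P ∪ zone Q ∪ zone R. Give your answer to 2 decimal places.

By inclusion–exclusion:
Individual areas: |zone P| = 16, |zone Q| = 42, |zone R| = 21.
|zone P∩zone Q|: x∈[1,5], y∈[5,8] → 4·3 = 12.
|zone P∩zone R|: x∈[2,5], y∈[5,8] → 3·3 = 9.
|zone Q∩zone R|: x∈[2,8], y∈[5,8] → 6·3 = 18.
|zone P∩zone Q∩zone R| = 9.
|zone P ∪ zone Q ∪ zone R| = 79 − 39 + 9 = 49.00.

49.00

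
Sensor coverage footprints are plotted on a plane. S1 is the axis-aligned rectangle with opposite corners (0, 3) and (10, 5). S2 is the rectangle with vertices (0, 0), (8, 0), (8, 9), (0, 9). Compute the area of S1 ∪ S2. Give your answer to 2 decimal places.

By inclusion–exclusion:
Individual areas: |S1| = 20, |S2| = 72.
|S1∩S2|: x∈[0,8], y∈[3,5] → 8·2 = 16.
|S1 ∪ S2| = 92 − 16 = 76.00.

76.00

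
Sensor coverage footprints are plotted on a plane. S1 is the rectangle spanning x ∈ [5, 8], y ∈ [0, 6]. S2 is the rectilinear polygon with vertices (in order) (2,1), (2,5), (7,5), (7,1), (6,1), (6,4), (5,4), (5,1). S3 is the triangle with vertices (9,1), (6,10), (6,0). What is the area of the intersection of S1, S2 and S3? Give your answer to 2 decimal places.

4.00

The intersection is the polygon with vertices (7,5), (7,1), (6,1), (6,4), (6,5).
By the shoelace formula its area is 4.00.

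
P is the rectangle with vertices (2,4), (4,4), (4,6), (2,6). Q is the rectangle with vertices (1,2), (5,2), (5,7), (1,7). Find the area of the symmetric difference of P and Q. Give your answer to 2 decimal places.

16.00

|P∩Q|: x∈[2,4], y∈[4,6] → 2·2 = 4.
|P △ Q| = |P| + |Q| − 2·|P∩Q| = 4 + 20 − 8 = 16.00.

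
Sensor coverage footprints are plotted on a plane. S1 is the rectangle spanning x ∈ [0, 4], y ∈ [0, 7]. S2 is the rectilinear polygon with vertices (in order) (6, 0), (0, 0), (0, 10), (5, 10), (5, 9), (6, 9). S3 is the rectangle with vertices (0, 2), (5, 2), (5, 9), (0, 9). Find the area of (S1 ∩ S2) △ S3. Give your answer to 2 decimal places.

|S1 ∩ S2| = 28.
|(S1 ∩ S2) ∩ S3| = 20.
|(S1 ∩ S2) △ S3| = 28 + 35 − 40 = 23.00.

23.00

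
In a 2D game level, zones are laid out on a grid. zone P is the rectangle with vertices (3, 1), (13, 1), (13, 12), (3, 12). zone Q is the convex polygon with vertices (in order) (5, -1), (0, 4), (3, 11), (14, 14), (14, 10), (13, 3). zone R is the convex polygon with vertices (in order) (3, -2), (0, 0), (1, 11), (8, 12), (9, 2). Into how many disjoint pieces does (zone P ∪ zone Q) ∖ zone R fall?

2

(zone P ∪ zone Q) ∖ zone R splits into 2 disjoint pieces (area 66.319, area 0.2564).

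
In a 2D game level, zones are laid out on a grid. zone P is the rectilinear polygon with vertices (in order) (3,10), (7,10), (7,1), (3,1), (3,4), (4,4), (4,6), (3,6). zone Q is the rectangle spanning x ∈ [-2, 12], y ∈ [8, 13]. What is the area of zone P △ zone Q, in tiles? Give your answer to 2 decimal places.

88.00

|zone P| = 34, |zone Q| = 70, |zone P∩zone Q| = 8.
|zone P △ zone Q| = |zone P| + |zone Q| − 2·|zone P∩zone Q| = 34 + 70 − 16 = 88.00.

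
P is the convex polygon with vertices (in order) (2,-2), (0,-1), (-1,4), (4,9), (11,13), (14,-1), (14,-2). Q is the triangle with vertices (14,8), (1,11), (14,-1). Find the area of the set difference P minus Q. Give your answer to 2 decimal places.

|P| = 153, |P∩Q| = 45.3425.
|P ∖ Q| = |P| − |P∩Q| = 153 − 45.3425 = 107.66.

107.66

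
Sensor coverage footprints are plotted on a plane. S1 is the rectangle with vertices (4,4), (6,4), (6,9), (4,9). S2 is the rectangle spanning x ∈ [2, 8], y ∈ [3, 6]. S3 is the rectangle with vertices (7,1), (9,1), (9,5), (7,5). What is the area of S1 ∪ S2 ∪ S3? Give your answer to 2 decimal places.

30.00

By inclusion–exclusion:
Individual areas: |S1| = 10, |S2| = 18, |S3| = 8.
|S1∩S2|: x∈[4,6], y∈[4,6] → 2·2 = 4.
|S1∩S3| = 0 (no overlap).
|S2∩S3|: x∈[7,8], y∈[3,5] → 1·2 = 2.
|S1∩S2∩S3| = 0.
|S1 ∪ S2 ∪ S3| = 36 − 6 + 0 = 30.00.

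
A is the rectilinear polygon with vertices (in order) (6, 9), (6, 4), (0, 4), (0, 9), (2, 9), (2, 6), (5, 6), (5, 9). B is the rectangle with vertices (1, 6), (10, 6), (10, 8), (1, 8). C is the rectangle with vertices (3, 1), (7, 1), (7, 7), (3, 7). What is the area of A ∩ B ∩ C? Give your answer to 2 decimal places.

1.00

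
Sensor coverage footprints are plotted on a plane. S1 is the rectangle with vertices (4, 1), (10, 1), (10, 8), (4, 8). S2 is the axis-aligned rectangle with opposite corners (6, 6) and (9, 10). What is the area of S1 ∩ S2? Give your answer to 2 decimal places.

|S1∩S2|: x∈[6,9], y∈[6,8] → 3·2 = 6.

6.00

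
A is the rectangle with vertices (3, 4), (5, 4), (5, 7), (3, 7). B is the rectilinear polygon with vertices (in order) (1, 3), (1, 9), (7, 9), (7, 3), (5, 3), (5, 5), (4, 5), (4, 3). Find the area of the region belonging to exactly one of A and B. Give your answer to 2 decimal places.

|A| = 6, |B| = 34, |A∩B| = 5.
|A △ B| = |A| + |B| − 2·|A∩B| = 6 + 34 − 10 = 30.00.

30.00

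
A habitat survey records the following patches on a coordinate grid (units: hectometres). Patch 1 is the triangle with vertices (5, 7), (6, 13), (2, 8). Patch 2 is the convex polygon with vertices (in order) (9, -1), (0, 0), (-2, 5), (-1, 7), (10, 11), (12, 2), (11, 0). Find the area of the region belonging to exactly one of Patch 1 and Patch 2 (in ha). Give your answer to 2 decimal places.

|Patch 1| = 9.5, |Patch 2| = 117.5, |Patch 1∩Patch 2| = 3.8267.
|Patch 1 △ Patch 2| = |Patch 1| + |Patch 2| − 2·|Patch 1∩Patch 2| = 9.5 + 117.5 − 7.6534 = 119.35.

119.35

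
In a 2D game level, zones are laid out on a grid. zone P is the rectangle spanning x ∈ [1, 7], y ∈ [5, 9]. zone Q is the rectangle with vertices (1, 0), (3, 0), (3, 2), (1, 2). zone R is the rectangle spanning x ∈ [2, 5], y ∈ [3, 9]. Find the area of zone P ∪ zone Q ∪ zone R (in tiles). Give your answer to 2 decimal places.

34.00

By inclusion–exclusion:
Individual areas: |zone P| = 24, |zone Q| = 4, |zone R| = 18.
|zone P∩zone Q| = 0 (no overlap).
|zone P∩zone R|: x∈[2,5], y∈[5,9] → 3·4 = 12.
|zone Q∩zone R| = 0 (no overlap).
|zone P∩zone Q∩zone R| = 0.
|zone P ∪ zone Q ∪ zone R| = 46 − 12 + 0 = 34.00.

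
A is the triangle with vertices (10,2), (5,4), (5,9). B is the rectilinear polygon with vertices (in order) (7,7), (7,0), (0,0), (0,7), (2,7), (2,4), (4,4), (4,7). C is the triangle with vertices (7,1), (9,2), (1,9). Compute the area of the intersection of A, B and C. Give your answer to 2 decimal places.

2.05

The intersection is the polygon with vertices (5,5.5), (7,3.75), (7,3.2), (5,4).
By the shoelace formula its area is 2.05.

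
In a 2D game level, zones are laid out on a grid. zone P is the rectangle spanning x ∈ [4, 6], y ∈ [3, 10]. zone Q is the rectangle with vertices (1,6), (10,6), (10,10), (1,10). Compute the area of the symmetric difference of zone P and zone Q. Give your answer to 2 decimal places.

34.00

|zone P∩zone Q|: x∈[4,6], y∈[6,10] → 2·4 = 8.
|zone P △ zone Q| = |zone P| + |zone Q| − 2·|zone P∩zone Q| = 14 + 36 − 16 = 34.00.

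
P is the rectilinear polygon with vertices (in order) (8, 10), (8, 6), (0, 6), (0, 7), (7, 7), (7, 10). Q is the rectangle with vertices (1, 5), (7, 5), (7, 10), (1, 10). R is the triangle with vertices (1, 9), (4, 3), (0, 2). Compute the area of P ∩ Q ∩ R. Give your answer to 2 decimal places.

1.25

The intersection is the polygon with vertices (1,7), (2,7), (2.5,6), (1,6).
By the shoelace formula its area is 1.25.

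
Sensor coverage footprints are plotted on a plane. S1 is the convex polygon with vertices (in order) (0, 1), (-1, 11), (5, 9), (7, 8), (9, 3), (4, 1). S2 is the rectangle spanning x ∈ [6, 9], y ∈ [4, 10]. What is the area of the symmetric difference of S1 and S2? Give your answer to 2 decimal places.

71.10

|S1| = 68, |S2| = 18, |S1∩S2| = 7.45.
|S1 △ S2| = |S1| + |S2| − 2·|S1∩S2| = 68 + 18 − 14.9 = 71.10.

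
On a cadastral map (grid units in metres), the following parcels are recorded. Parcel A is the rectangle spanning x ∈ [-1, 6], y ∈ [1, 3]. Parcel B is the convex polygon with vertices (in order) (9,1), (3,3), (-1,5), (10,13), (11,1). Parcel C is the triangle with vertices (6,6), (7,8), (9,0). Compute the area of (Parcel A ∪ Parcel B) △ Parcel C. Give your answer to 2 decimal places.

82.83

|Parcel A ∪ Parcel B| = 88.5.
|(Parcel A ∪ Parcel B) ∩ Parcel C| = 5.8364.
|(Parcel A ∪ Parcel B) △ Parcel C| = 88.5 + 6 − 11.6727 = 82.83.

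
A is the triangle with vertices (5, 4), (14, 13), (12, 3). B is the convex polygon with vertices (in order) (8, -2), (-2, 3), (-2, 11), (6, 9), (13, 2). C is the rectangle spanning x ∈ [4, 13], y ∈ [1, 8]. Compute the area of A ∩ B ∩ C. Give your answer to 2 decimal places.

12.00

The intersection is the polygon with vertices (12,3), (5,4), (8,7).
By the shoelace formula its area is 12.00.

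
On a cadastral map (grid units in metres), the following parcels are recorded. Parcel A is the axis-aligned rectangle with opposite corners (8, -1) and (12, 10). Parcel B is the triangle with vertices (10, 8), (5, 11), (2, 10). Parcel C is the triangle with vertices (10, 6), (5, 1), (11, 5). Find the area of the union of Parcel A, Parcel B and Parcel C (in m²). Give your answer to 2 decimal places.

51.80

By inclusion–exclusion:
Individual areas: |Parcel A| = 44, |Parcel B| = 7, |Parcel C| = 5.
|Parcel A∩Parcel B| = 0.7.
|Parcel A∩Parcel C| = 3.5.
|Parcel B∩Parcel C| = 0.
|Parcel A∩Parcel B∩Parcel C| = 0.
|Parcel A ∪ Parcel B ∪ Parcel C| = 56 − 4.2 + 0 = 51.80.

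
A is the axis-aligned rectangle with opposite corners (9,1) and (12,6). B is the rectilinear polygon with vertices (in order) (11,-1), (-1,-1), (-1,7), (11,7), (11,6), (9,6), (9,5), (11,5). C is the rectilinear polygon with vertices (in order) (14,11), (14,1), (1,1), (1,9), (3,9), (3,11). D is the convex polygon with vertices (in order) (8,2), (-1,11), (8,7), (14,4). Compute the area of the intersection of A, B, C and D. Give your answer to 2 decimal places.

4.67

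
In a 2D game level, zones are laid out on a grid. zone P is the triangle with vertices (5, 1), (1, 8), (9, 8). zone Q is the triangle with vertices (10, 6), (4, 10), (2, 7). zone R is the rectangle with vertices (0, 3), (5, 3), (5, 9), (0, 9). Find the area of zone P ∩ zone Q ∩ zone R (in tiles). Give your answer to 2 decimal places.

3.23

The intersection is the polygon with vertices (2,7), (2.667,8), (5,8), (5,6.625).
By the shoelace formula its area is 3.23.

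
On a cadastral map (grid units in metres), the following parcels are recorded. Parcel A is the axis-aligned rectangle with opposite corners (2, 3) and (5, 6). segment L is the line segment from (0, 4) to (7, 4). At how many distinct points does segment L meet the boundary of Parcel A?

2

The segment meets the boundary at (5,4), (2,4).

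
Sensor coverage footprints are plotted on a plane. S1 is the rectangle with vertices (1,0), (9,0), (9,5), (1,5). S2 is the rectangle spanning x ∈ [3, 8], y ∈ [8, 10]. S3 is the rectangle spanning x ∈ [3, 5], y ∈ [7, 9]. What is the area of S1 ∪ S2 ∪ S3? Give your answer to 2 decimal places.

52.00

By inclusion–exclusion:
Individual areas: |S1| = 40, |S2| = 10, |S3| = 4.
|S1∩S2| = 0 (no overlap).
|S1∩S3| = 0 (no overlap).
|S2∩S3|: x∈[3,5], y∈[8,9] → 2·1 = 2.
|S1∩S2∩S3| = 0.
|S1 ∪ S2 ∪ S3| = 54 − 2 + 0 = 52.00.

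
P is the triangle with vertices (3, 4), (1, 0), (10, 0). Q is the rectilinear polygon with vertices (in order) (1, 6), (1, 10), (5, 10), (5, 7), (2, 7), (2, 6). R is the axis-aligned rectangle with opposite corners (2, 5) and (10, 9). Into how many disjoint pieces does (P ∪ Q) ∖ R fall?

(P ∪ Q) ∖ R splits into 2 disjoint pieces (area 18, area 7).

2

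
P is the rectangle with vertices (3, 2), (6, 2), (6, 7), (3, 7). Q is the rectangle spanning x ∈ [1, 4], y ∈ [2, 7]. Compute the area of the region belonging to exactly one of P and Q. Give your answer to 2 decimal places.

20.00

|P∩Q|: x∈[3,4], y∈[2,7] → 1·5 = 5.
|P △ Q| = |P| + |Q| − 2·|P∩Q| = 15 + 15 − 10 = 20.00.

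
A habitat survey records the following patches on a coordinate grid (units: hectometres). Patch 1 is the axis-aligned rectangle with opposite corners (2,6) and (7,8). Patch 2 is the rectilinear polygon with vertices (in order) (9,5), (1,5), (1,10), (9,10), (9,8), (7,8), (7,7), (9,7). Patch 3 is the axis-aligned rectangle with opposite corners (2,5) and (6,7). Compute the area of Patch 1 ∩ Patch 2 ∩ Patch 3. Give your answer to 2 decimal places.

The intersection is the polygon with vertices (2,6), (2,7), (6,7), (6,6).
By the shoelace formula its area is 4.00.

4.00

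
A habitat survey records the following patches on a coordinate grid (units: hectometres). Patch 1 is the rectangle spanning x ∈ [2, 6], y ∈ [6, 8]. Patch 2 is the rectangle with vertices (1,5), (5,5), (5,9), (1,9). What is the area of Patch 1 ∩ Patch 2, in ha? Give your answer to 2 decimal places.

6.00

|Patch 1∩Patch 2|: x∈[2,5], y∈[6,8] → 3·2 = 6.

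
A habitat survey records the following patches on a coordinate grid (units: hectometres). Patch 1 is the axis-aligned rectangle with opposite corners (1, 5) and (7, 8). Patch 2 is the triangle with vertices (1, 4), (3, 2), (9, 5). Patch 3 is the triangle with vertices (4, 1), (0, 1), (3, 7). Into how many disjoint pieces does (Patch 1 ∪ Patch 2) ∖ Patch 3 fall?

(Patch 1 ∪ Patch 2) ∖ Patch 3 splits into 3 disjoint pieces (area 16.6667, area 5.4443, area 0.1).

3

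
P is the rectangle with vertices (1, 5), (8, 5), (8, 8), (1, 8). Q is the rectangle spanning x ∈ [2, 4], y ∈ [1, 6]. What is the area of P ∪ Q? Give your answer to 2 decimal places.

By inclusion–exclusion:
Individual areas: |P| = 21, |Q| = 10.
|P∩Q|: x∈[2,4], y∈[5,6] → 2·1 = 2.
|P ∪ Q| = 31 − 2 = 29.00.

29.00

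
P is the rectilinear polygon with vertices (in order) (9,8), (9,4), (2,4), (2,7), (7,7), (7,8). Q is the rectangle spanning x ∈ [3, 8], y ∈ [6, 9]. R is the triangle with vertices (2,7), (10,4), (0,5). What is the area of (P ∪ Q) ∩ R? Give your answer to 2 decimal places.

The region (P ∪ Q) ∩ R is the polygon with vertices (2,7), (9,4.375), (9,4.1), (2,4.8).
By the shoelace formula its area is 8.66.

8.66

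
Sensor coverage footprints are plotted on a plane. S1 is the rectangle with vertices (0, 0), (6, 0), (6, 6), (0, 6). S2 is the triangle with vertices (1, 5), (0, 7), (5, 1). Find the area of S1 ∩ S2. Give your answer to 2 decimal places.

The intersection is the polygon with vertices (0.833,6), (5,1), (1,5), (0.5,6).
By the shoelace formula its area is 1.83.

1.83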